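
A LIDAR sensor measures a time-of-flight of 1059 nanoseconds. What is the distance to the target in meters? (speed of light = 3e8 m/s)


tof = 1059 ns = 1.059e-06 s
dist = c * tof / 2
= 3e8 * 1.059e-06 / 2
= 158.85 m


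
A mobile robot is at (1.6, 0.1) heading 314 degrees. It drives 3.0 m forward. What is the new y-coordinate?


y_new = y0 + d*sin(theta)
= 0.1 + 3.0*sin(314)
= 0.1 + -2.158
= -2.058


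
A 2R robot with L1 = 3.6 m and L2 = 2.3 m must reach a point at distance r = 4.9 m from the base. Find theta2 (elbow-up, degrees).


cos(theta2) = (r^2 - L1^2 - L2^2) / (2*L1*L2)
cos(theta2) = (24.01 - 12.96 - 5.29) / 16.56
cos(theta2) = 0.347826
theta2 = 69.6456 degrees


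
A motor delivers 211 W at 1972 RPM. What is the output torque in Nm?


omega = 1972 * 2*pi/60 = 206.5074 rad/s
tau = P / omega = 211 / 206.5074
= 1.0218 Nm


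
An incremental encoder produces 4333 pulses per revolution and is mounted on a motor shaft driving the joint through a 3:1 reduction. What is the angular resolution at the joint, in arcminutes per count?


counts per rev = 4333
effective counts at joint = 4333 * 3 = 12999
resolution = 360*60 / 12999
= 1.6617 arcmin/count


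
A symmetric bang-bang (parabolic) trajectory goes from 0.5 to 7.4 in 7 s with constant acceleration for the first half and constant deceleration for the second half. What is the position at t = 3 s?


Symmetric rest-to-rest: each phase covers (pf-p0)/2 in time T/2. 0.5*a*(T/2)^2 = (pf-p0)/2 => a = 4*(pf-p0)/T^2
a = 4*(7.4-0.5)/7^2 = 0.5633
t = 3 is in the acceleration phase (t <= T/2).
p = p0 + 0.5*a*t^2 = 0.5 + 0.5*0.5633*3^2
= 3.0347


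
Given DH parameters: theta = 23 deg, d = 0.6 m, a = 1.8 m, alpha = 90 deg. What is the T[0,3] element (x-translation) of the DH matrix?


T[0,3] = a * cos(theta)
= 1.8 * cos(23 deg)
= 1.8 * 0.9205
= 1.6569


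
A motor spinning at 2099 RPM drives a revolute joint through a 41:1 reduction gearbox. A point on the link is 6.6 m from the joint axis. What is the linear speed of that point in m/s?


omega_motor = 2099 * 2*pi/60 = 219.8068 rad/s
omega_joint = omega_motor / 41 = 5.3611 rad/s
v = omega_joint * r = 5.3611 * 6.6
= 35.3835 m/s


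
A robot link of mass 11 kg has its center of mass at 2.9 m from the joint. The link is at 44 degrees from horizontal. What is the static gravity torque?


tau = m*g*L*cos(angle)
= 11 * 9.81 * 2.9 * cos(44 deg)
= 11 * 9.81 * 2.9 * 0.7193
= 225.1095 Nm


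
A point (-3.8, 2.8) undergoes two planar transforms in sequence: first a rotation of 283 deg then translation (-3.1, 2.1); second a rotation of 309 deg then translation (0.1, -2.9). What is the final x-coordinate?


After transform 1:
x1 = cos(283)*-3.8 - sin(283)*2.8 + -3.1 = -1.2266
y1 = sin(283)*-3.8 + cos(283)*2.8 + 2.1 = 6.4325
After transform 2:
x2 = cos(309)*-1.2266 - sin(309)*6.4325 + 0.1
= 4.3271


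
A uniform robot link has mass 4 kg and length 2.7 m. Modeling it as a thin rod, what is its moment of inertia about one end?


I = (1/3) * m * L^2
= (1/3) * 4 * 2.7^2
= 0.333333 * 4 * 7.29
= 9.72 kg*m^2


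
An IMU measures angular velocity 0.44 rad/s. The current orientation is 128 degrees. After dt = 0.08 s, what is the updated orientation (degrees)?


delta_theta = w * dt = 0.44 * 0.08 = 0.0352 rad
= 2.0168 deg
theta_new = 128 + 2.0168 = 130.0168 deg


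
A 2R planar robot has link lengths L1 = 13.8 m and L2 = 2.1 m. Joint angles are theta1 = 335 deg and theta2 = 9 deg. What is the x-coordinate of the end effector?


Convert angles to radians: theta1 = 5.8469, theta2 = 0.1571
x = L1*cos(theta1) + L2*cos(theta1+theta2)
x = 12.507 + 2.0186
x = 14.5257


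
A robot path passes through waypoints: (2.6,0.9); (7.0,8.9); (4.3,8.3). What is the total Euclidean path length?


Segment lengths:
  seg1 = sqrt((4.4)^2 + (8.0)^2) = 9.1302
  seg2 = sqrt((-2.7)^2 + (-0.6)^2) = 2.7659
Total = 11.896


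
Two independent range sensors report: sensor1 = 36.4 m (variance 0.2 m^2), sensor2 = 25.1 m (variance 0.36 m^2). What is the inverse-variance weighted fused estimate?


w1 = (1/var1) / (1/var1 + 1/var2)
   = 5.0 / (5.0 + 2.7778) = 0.6429
w2 = 1 - w1 = 0.3571
fused = w1*s1 + w2*s2 = 23.4 + 8.9643
= 32.3643 m


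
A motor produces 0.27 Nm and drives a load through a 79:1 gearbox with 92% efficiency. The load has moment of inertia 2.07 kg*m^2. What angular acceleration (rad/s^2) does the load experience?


tau_out = tau_motor * N * eta
= 0.27 * 79 * 0.92 = 19.6236 Nm
alpha = tau_out / I = 19.6236 / 2.07
= 9.48 rad/s^2


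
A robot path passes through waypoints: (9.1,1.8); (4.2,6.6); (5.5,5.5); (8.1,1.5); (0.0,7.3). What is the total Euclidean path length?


Segment lengths:
  seg1 = sqrt((-4.9)^2 + (4.8)^2) = 6.8593
  seg2 = sqrt((1.3)^2 + (-1.1)^2) = 1.7029
  seg3 = sqrt((2.6)^2 + (-4.0)^2) = 4.7707
  seg4 = sqrt((-8.1)^2 + (5.8)^2) = 9.9624
Total = 23.2954


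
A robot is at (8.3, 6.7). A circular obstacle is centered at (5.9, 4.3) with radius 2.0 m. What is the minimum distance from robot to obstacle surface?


center_dist = sqrt((8.3-5.9)^2 + (6.7-4.3)^2)
= sqrt(5.76 + 5.76)
= 3.3941
min_dist = center_dist - radius = 3.3941 - 2.0 = 1.3941 m


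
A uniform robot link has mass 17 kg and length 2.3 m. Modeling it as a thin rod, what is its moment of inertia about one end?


I = (1/3) * m * L^2
= (1/3) * 17 * 2.3^2
= 0.333333 * 17 * 5.29
= 29.9767 kg*m^2


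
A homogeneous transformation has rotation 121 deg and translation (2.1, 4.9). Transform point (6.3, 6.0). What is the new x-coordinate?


x' = cos(theta)*px - sin(theta)*py + tx
= -0.515*6.3 - 0.8572*6.0 + 2.1
= -6.2877


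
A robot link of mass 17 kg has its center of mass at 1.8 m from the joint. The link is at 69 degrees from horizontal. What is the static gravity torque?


tau = m*g*L*cos(angle)
= 17 * 9.81 * 1.8 * cos(69 deg)
= 17 * 9.81 * 1.8 * 0.3584
= 107.577 Nm


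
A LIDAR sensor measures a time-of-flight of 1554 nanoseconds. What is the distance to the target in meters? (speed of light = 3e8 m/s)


tof = 1554 ns = 1.554e-06 s
dist = c * tof / 2
= 3e8 * 1.554e-06 / 2
= 233.1 m


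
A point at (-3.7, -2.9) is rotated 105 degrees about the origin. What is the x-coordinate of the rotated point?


x' = x*cos(theta) - y*sin(theta)
cos(105 deg) = -0.2588, sin(105 deg) = 0.9659
x' = -3.7 * -0.2588 - -2.9 * 0.9659
= 0.9576 - -2.8012
= 3.7588


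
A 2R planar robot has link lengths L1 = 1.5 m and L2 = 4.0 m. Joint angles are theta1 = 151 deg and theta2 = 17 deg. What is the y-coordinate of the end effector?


Convert angles to radians: theta1 = 2.6354, theta2 = 0.2967
y = L1*sin(theta1) + L2*sin(theta1+theta2)
y = 0.7272 + 0.8316
y = 1.5589


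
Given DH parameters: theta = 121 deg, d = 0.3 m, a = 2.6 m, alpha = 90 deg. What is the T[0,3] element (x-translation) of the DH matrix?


T[0,3] = a * cos(theta)
= 2.6 * cos(121 deg)
= 2.6 * -0.515
= -1.3391


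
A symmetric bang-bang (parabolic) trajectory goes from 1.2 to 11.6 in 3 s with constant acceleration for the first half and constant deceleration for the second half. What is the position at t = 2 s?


Symmetric rest-to-rest: each phase covers (pf-p0)/2 in time T/2. 0.5*a*(T/2)^2 = (pf-p0)/2 => a = 4*(pf-p0)/T^2
a = 4*(11.6-1.2)/3^2 = 4.6222
t = 2 is in the deceleration phase (t > T/2).
p = pf - 0.5*a*(T-t)^2 = 11.6 - 0.5*4.6222*1^2
= 9.2889


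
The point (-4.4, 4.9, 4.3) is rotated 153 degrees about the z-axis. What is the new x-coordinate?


Rotation about z-axis: x' = x*cos(theta) - y*sin(theta)
= -4.4 * -0.891 - 4.9 * 0.454
= 1.6959


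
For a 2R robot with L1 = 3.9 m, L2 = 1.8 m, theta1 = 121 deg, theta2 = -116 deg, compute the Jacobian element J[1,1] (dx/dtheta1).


J[1,1] = -L1*sin(t1) - L2*sin(t1+t2)
= -3.9*sin(121) - 1.8*sin(5)
= -3.4998


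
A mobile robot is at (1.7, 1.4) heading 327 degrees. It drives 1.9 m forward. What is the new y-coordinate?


y_new = y0 + d*sin(theta)
= 1.4 + 1.9*sin(327)
= 1.4 + -1.0348
= 0.3652


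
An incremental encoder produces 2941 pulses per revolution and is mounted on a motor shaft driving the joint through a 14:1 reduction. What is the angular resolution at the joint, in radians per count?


counts per rev = 2941
effective counts at joint = 2941 * 14 = 41174
resolution = 2*pi / 41174
= 1.5260e-04 rad/count


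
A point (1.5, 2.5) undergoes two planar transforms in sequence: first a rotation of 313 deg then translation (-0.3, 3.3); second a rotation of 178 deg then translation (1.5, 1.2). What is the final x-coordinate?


After transform 1:
x1 = cos(313)*1.5 - sin(313)*2.5 + -0.3 = 2.5514
y1 = sin(313)*1.5 + cos(313)*2.5 + 3.3 = 3.908
After transform 2:
x2 = cos(178)*2.5514 - sin(178)*3.908 + 1.5
= -1.1862


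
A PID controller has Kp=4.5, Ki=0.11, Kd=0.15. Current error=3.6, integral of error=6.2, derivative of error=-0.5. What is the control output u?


u = Kp*e + Ki*int(e) + Kd*de/dt
= 4.5*3.6 + 0.11*6.2 + 0.15*(-0.5)
= 16.2 + 0.682 + -0.075
= 16.807


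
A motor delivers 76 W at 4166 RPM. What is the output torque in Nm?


omega = 4166 * 2*pi/60 = 436.2625 rad/s
tau = P / omega = 76 / 436.2625
= 0.1742 Nm


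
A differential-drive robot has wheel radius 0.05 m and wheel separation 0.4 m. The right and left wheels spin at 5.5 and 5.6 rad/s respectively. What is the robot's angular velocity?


vR = r*wR = 0.05*5.5 = 0.275 m/s
vL = r*wL = 0.05*5.6 = 0.28 m/s
v = (vR+vL)/2 = 0.2775 m/s
omega = (vR-vL)/L = -0.0125 rad/s
angular velocity = -0.0125 rad/s


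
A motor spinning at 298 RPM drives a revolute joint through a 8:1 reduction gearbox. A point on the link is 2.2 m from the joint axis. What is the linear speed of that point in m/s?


omega_motor = 298 * 2*pi/60 = 31.2065 rad/s
omega_joint = omega_motor / 8 = 3.9008 rad/s
v = omega_joint * r = 3.9008 * 2.2
= 8.5818 m/s


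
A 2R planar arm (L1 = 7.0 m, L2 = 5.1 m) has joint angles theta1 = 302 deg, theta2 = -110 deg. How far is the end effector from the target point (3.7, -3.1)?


End effector via forward kinematics:
x = L1*cos(t1) + L2*cos(t1+t2) = -1.2791
y = L1*sin(t1) + L2*sin(t1+t2) = -6.9967
Distance to target:
d = sqrt((3.7 - -1.2791)^2 + (-3.1 - -6.9967)^2)
= sqrt(24.7916 + 15.1842)
= 6.3226 m


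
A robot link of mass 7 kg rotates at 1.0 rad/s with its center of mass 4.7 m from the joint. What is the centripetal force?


F = m * omega^2 * r
= 7 * 1.0^2 * 4.7
= 7 * 1.0 * 4.7
= 32.9 N


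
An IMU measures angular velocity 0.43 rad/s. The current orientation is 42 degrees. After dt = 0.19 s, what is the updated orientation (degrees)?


delta_theta = w * dt = 0.43 * 0.19 = 0.0817 rad
= 4.6811 deg
theta_new = 42 + 4.6811 = 46.6811 deg


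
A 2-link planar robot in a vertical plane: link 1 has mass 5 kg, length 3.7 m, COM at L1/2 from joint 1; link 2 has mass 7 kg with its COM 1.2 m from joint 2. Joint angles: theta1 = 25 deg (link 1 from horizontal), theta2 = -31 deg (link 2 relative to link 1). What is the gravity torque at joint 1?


Horizontal distance from joint 1 to link-1 COM:
  x_c1 = (L1/2)*cos(t1) = 1.85 * 0.9063 = 1.6767 m
Horizontal distance from joint 1 to link-2 COM:
  x_c2 = L1*cos(t1) + Lc2*cos(t1+t2)
       = 3.7*0.9063 + 1.2*0.9945 = 4.5468 m
tau1 = m1*g*x_c1 + m2*g*x_c2
     = 5*9.81*1.6767 + 7*9.81*4.5468
     = 82.2406 + 312.2264
     = 394.467 Nm


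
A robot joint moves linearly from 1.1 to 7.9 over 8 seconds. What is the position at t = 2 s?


s = t/T = 2/8 = 0.25
p(t) = p0 + (pf-p0)*s
= 1.1 + (7.9 - 1.1) * 0.25
= 2.8


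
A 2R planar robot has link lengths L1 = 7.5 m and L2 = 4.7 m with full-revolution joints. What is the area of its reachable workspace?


r_max = L1 + L2 = 12.2 m
r_min = |L1 - L2| = 2.8 m
Area = pi*(r_max^2 - r_min^2)
= pi*(148.84 - 7.84)
= pi * 141.0
= 442.9646 m^2


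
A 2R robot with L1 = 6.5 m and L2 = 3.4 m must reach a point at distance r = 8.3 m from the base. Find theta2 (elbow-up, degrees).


cos(theta2) = (r^2 - L1^2 - L2^2) / (2*L1*L2)
cos(theta2) = (68.89 - 42.25 - 11.56) / 44.2
cos(theta2) = 0.341176
theta2 = 70.0514 degrees


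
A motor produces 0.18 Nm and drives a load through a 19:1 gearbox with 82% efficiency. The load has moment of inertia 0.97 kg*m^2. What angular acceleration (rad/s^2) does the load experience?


tau_out = tau_motor * N * eta
= 0.18 * 19 * 0.82 = 2.8044 Nm
alpha = tau_out / I = 2.8044 / 0.97
= 2.8911 rad/s^2


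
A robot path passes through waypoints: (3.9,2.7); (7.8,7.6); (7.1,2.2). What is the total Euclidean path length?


Segment lengths:
  seg1 = sqrt((3.9)^2 + (4.9)^2) = 6.2626
  seg2 = sqrt((-0.7)^2 + (-5.4)^2) = 5.4452
Total = 11.7078


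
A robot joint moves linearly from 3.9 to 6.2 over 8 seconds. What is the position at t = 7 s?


s = t/T = 7/8 = 0.875
p(t) = p0 + (pf-p0)*s
= 3.9 + (6.2 - 3.9) * 0.875
= 5.9125


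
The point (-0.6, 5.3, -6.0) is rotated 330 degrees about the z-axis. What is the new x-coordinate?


Rotation about z-axis: x' = x*cos(theta) - y*sin(theta)
= -0.6 * 0.866 - 5.3 * -0.5
= 2.1304


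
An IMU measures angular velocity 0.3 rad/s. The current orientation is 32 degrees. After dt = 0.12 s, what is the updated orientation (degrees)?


delta_theta = w * dt = 0.3 * 0.12 = 0.036 rad
= 2.0626 deg
theta_new = 32 + 2.0626 = 34.0626 deg


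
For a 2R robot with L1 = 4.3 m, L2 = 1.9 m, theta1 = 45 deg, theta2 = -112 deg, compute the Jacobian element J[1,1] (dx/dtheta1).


J[1,1] = -L1*sin(t1) - L2*sin(t1+t2)
= -4.3*sin(45) - 1.9*sin(-67)
= -1.2916


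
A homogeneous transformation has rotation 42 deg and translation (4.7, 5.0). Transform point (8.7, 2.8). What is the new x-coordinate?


x' = cos(theta)*px - sin(theta)*py + tx
= 0.7431*8.7 - 0.6691*2.8 + 4.7
= 9.2918


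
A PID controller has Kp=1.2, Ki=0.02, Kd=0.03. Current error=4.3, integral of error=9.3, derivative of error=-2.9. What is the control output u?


u = Kp*e + Ki*int(e) + Kd*de/dt
= 1.2*4.3 + 0.02*9.3 + 0.03*(-2.9)
= 5.16 + 0.186 + -0.087
= 5.259


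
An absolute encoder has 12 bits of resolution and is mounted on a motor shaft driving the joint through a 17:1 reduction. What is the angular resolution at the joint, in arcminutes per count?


counts = 2^12 = 4096
effective counts at joint = 4096 * 17 = 69632
resolution = 360*60 / 69632
= 0.3102 arcmin/count


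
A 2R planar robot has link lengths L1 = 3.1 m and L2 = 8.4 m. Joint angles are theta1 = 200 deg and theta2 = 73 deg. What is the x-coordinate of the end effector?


Convert angles to radians: theta1 = 3.4907, theta2 = 1.2741
x = L1*cos(theta1) + L2*cos(theta1+theta2)
x = -2.913 + 0.4396
x = -2.4734


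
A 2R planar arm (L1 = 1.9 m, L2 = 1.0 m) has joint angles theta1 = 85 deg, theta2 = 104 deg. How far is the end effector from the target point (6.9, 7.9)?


End effector via forward kinematics:
x = L1*cos(t1) + L2*cos(t1+t2) = -0.8221
y = L1*sin(t1) + L2*sin(t1+t2) = 1.7363
Distance to target:
d = sqrt((6.9 - -0.8221)^2 + (7.9 - 1.7363)^2)
= sqrt(59.6307 + 37.9908)
= 9.8804 m


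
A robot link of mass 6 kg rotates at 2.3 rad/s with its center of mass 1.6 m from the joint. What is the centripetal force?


F = m * omega^2 * r
= 6 * 2.3^2 * 1.6
= 6 * 5.29 * 1.6
= 50.784 N


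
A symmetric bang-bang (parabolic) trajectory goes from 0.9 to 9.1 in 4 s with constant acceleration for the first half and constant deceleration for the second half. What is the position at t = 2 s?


Symmetric rest-to-rest: each phase covers (pf-p0)/2 in time T/2. 0.5*a*(T/2)^2 = (pf-p0)/2 => a = 4*(pf-p0)/T^2
a = 4*(9.1-0.9)/4^2 = 2.05
t = 2 is in the acceleration phase (t <= T/2).
p = p0 + 0.5*a*t^2 = 0.9 + 0.5*2.05*2^2
= 5.0


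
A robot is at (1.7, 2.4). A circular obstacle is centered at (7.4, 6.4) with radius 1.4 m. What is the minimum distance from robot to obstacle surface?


center_dist = sqrt((1.7-7.4)^2 + (2.4-6.4)^2)
= sqrt(32.49 + 16.0)
= 6.9635
min_dist = center_dist - radius = 6.9635 - 1.4 = 5.5635 m


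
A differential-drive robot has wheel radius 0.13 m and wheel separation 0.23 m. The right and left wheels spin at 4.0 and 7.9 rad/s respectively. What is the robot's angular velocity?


vR = r*wR = 0.13*4.0 = 0.52 m/s
vL = r*wL = 0.13*7.9 = 1.027 m/s
v = (vR+vL)/2 = 0.7735 m/s
omega = (vR-vL)/L = -2.2043 rad/s
angular velocity = -2.2043 rad/s


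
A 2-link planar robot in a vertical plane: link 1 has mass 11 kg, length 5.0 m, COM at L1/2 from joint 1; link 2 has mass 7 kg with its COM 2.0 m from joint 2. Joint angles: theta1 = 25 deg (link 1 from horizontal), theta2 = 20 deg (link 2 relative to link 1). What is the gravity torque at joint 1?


Horizontal distance from joint 1 to link-1 COM:
  x_c1 = (L1/2)*cos(t1) = 2.5 * 0.9063 = 2.2658 m
Horizontal distance from joint 1 to link-2 COM:
  x_c2 = L1*cos(t1) + Lc2*cos(t1+t2)
       = 5.0*0.9063 + 2.0*0.7071 = 5.9458 m
tau1 = m1*g*x_c1 + m2*g*x_c2
     = 11*9.81*2.2658 + 7*9.81*5.9458
     = 244.4992 + 408.2948
     = 652.794 Nm


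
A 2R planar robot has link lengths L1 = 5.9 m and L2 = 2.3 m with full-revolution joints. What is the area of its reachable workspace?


r_max = L1 + L2 = 8.2 m
r_min = |L1 - L2| = 3.6 m
Area = pi*(r_max^2 - r_min^2)
= pi*(67.24 - 12.96)
= pi * 54.28
= 170.5256 m^2


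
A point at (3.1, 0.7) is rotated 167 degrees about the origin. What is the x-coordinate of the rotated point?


x' = x*cos(theta) - y*sin(theta)
cos(167 deg) = -0.9744, sin(167 deg) = 0.225
x' = 3.1 * -0.9744 - 0.7 * 0.225
= -3.0205 - 0.1575
= -3.178


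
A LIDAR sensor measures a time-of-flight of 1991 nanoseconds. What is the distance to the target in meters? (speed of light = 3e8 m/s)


tof = 1991 ns = 1.991e-06 s
dist = c * tof / 2
= 3e8 * 1.991e-06 / 2
= 298.65 m


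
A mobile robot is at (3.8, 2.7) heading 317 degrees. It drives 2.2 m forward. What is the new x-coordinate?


x_new = x0 + d*cos(theta)
= 3.8 + 2.2*cos(317)
= 3.8 + 1.609
= 5.409


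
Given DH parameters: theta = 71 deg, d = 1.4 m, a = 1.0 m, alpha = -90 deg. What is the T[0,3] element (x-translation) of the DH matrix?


T[0,3] = a * cos(theta)
= 1.0 * cos(71 deg)
= 1.0 * 0.3256
= 0.3256


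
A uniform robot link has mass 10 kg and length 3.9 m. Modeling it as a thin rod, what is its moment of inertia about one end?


I = (1/3) * m * L^2
= (1/3) * 10 * 3.9^2
= 0.333333 * 10 * 15.21
= 50.7 kg*m^2


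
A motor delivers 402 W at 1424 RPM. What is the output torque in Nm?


omega = 1424 * 2*pi/60 = 149.1209 rad/s
tau = P / omega = 402 / 149.1209
= 2.6958 Nm


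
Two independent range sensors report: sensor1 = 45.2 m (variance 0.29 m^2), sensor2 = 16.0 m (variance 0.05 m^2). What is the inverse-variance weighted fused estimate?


w1 = (1/var1) / (1/var1 + 1/var2)
   = 3.4483 / (3.4483 + 20.0) = 0.1471
w2 = 1 - w1 = 0.8529
fused = w1*s1 + w2*s2 = 6.6471 + 13.6471
= 20.2941 m


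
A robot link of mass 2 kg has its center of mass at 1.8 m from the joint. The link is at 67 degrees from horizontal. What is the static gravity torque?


tau = m*g*L*cos(angle)
= 2 * 9.81 * 1.8 * cos(67 deg)
= 2 * 9.81 * 1.8 * 0.3907
= 13.7991 Nm


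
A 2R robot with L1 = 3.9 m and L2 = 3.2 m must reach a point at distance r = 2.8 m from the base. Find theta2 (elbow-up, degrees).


cos(theta2) = (r^2 - L1^2 - L2^2) / (2*L1*L2)
cos(theta2) = (7.84 - 15.21 - 10.24) / 24.96
cos(theta2) = -0.705529
theta2 = 134.8723 degrees


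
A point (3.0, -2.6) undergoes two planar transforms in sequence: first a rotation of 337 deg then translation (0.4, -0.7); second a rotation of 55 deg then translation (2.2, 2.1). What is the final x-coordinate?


After transform 1:
x1 = cos(337)*3.0 - sin(337)*-2.6 + 0.4 = 2.1456
y1 = sin(337)*3.0 + cos(337)*-2.6 + -0.7 = -4.2655
After transform 2:
x2 = cos(55)*2.1456 - sin(55)*-4.2655 + 2.2
= 6.9248


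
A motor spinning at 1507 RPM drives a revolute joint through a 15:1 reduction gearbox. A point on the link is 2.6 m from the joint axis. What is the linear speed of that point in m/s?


omega_motor = 1507 * 2*pi/60 = 157.8127 rad/s
omega_joint = omega_motor / 15 = 10.5208 rad/s
v = omega_joint * r = 10.5208 * 2.6
= 27.3542 m/s


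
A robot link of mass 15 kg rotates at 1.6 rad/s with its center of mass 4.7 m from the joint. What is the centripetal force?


F = m * omega^2 * r
= 15 * 1.6^2 * 4.7
= 15 * 2.56 * 4.7
= 180.48 N


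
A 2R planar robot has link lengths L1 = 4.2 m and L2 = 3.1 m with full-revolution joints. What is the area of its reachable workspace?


r_max = L1 + L2 = 7.3 m
r_min = |L1 - L2| = 1.1 m
Area = pi*(r_max^2 - r_min^2)
= pi*(53.29 - 1.21)
= pi * 52.08
= 163.6141 m^2


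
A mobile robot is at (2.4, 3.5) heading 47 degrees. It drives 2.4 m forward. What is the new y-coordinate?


y_new = y0 + d*sin(theta)
= 3.5 + 2.4*sin(47)
= 3.5 + 1.7552
= 5.2552


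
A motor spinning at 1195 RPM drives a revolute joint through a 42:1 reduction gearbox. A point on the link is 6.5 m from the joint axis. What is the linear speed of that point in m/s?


omega_motor = 1195 * 2*pi/60 = 125.1401 rad/s
omega_joint = omega_motor / 42 = 2.9795 rad/s
v = omega_joint * r = 2.9795 * 6.5
= 19.3669 m/s


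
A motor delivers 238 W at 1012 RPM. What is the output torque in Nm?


omega = 1012 * 2*pi/60 = 105.9764 rad/s
tau = P / omega = 238 / 105.9764
= 2.2458 Nm


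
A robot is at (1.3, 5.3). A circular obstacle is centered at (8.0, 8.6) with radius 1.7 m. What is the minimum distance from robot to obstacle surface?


center_dist = sqrt((1.3-8.0)^2 + (5.3-8.6)^2)
= sqrt(44.89 + 10.89)
= 7.4686
min_dist = center_dist - radius = 7.4686 - 1.7 = 5.7686 m


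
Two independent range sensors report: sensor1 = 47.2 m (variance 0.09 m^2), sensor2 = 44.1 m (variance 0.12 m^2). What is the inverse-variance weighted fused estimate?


w1 = (1/var1) / (1/var1 + 1/var2)
   = 11.1111 / (11.1111 + 8.3333) = 0.5714
w2 = 1 - w1 = 0.4286
fused = w1*s1 + w2*s2 = 26.9714 + 18.9
= 45.8714 m


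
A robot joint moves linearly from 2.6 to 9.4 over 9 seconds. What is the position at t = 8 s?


s = t/T = 8/9 = 0.8889
p(t) = p0 + (pf-p0)*s
= 2.6 + (9.4 - 2.6) * 0.8889
= 8.6444


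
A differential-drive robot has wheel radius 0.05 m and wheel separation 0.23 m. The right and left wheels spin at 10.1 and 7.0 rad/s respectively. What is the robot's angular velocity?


vR = r*wR = 0.05*10.1 = 0.505 m/s
vL = r*wL = 0.05*7.0 = 0.35 m/s
v = (vR+vL)/2 = 0.4275 m/s
omega = (vR-vL)/L = 0.6739 rad/s
angular velocity = 0.6739 rad/s


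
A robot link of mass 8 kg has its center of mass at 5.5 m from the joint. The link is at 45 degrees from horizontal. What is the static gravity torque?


tau = m*g*L*cos(angle)
= 8 * 9.81 * 5.5 * cos(45 deg)
= 8 * 9.81 * 5.5 * 0.7071
= 305.2156 Nm


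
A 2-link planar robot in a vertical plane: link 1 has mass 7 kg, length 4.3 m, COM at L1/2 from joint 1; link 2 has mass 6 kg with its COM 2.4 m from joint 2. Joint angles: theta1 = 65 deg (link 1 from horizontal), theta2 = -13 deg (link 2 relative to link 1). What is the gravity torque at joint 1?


Horizontal distance from joint 1 to link-1 COM:
  x_c1 = (L1/2)*cos(t1) = 2.15 * 0.4226 = 0.9086 m
Horizontal distance from joint 1 to link-2 COM:
  x_c2 = L1*cos(t1) + Lc2*cos(t1+t2)
       = 4.3*0.4226 + 2.4*0.6157 = 3.2948 m
tau1 = m1*g*x_c1 + m2*g*x_c2
     = 7*9.81*0.9086 + 6*9.81*3.2948
     = 62.3956 + 193.9346
     = 256.3302 Nm


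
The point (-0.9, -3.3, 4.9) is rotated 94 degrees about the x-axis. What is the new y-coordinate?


Rotation about x-axis: y' = y*cos(theta) - z*sin(theta)
= -3.3 * -0.0698 - 4.9 * 0.9976
= -4.6579


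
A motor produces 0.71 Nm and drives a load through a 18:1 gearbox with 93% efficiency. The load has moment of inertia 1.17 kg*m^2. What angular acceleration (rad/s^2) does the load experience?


tau_out = tau_motor * N * eta
= 0.71 * 18 * 0.93 = 11.8854 Nm
alpha = tau_out / I = 11.8854 / 1.17
= 10.1585 rad/s^2


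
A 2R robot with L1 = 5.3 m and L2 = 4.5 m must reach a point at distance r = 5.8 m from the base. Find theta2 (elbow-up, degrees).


cos(theta2) = (r^2 - L1^2 - L2^2) / (2*L1*L2)
cos(theta2) = (33.64 - 28.09 - 20.25) / 47.7
cos(theta2) = -0.308176
theta2 = 107.9493 degrees


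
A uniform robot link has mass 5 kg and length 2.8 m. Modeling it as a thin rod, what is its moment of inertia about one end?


I = (1/3) * m * L^2
= (1/3) * 5 * 2.8^2
= 0.333333 * 5 * 7.84
= 13.0667 kg*m^2


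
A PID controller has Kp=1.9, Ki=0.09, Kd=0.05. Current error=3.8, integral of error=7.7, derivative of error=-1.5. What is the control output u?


u = Kp*e + Ki*int(e) + Kd*de/dt
= 1.9*3.8 + 0.09*7.7 + 0.05*(-1.5)
= 7.22 + 0.693 + -0.075
= 7.838


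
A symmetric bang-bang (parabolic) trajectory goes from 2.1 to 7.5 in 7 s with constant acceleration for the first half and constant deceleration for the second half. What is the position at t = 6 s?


Symmetric rest-to-rest: each phase covers (pf-p0)/2 in time T/2. 0.5*a*(T/2)^2 = (pf-p0)/2 => a = 4*(pf-p0)/T^2
a = 4*(7.5-2.1)/7^2 = 0.4408
t = 6 is in the deceleration phase (t > T/2).
p = pf - 0.5*a*(T-t)^2 = 7.5 - 0.5*0.4408*1^2
= 7.2796


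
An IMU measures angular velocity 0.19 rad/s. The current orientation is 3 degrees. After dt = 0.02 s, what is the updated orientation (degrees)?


delta_theta = w * dt = 0.19 * 0.02 = 0.0038 rad
= 0.2177 deg
theta_new = 3 + 0.2177 = 3.2177 deg


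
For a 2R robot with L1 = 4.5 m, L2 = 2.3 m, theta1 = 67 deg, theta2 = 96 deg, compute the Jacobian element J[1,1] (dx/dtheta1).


J[1,1] = -L1*sin(t1) - L2*sin(t1+t2)
= -4.5*sin(67) - 2.3*sin(163)
= -4.8147


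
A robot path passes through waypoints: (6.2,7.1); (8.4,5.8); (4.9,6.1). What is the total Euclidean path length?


Segment lengths:
  seg1 = sqrt((2.2)^2 + (-1.3)^2) = 2.5554
  seg2 = sqrt((-3.5)^2 + (0.3)^2) = 3.5128
Total = 6.0682


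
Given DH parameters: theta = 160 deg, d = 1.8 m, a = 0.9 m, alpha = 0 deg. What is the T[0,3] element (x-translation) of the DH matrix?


T[0,3] = a * cos(theta)
= 0.9 * cos(160 deg)
= 0.9 * -0.9397
= -0.8457


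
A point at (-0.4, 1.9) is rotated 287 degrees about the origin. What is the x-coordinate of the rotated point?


x' = x*cos(theta) - y*sin(theta)
cos(287 deg) = 0.2924, sin(287 deg) = -0.9563
x' = -0.4 * 0.2924 - 1.9 * -0.9563
= -0.1169 - -1.817
= 1.7


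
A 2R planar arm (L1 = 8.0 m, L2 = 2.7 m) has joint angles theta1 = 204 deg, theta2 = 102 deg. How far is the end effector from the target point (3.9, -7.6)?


End effector via forward kinematics:
x = L1*cos(t1) + L2*cos(t1+t2) = -5.7213
y = L1*sin(t1) + L2*sin(t1+t2) = -5.4382
Distance to target:
d = sqrt((3.9 - -5.7213)^2 + (-7.6 - -5.4382)^2)
= sqrt(92.5703 + 4.6732)
= 9.8612 m


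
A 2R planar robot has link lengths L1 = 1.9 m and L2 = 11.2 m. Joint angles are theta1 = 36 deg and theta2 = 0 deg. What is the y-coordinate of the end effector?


Convert angles to radians: theta1 = 0.6283, theta2 = 0.0
y = L1*sin(theta1) + L2*sin(theta1+theta2)
y = 1.1168 + 6.5832
y = 7.7


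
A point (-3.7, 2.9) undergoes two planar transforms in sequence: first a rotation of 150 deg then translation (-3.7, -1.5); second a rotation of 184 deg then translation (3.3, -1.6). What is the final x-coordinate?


After transform 1:
x1 = cos(150)*-3.7 - sin(150)*2.9 + -3.7 = -1.9457
y1 = sin(150)*-3.7 + cos(150)*2.9 + -1.5 = -5.8615
After transform 2:
x2 = cos(184)*-1.9457 - sin(184)*-5.8615 + 3.3
= 4.8321


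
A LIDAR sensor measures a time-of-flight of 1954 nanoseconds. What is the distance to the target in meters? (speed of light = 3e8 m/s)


tof = 1954 ns = 1.954e-06 s
dist = c * tof / 2
= 3e8 * 1.954e-06 / 2
= 293.1 m


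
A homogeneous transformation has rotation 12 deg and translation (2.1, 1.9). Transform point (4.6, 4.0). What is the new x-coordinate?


x' = cos(theta)*px - sin(theta)*py + tx
= 0.9781*4.6 - 0.2079*4.0 + 2.1
= 5.7678


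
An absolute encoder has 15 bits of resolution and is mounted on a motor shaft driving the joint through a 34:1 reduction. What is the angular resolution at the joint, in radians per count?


counts = 2^15 = 32768
effective counts at joint = 32768 * 34 = 1114112
resolution = 2*pi / 1114112
= 5.6396e-06 rad/count


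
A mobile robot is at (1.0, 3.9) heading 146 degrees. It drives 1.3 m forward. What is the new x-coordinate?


x_new = x0 + d*cos(theta)
= 1.0 + 1.3*cos(146)
= 1.0 + -1.0777
= -0.0777


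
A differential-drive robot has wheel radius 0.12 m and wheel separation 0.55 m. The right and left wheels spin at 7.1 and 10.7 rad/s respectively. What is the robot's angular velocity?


vR = r*wR = 0.12*7.1 = 0.852 m/s
vL = r*wL = 0.12*10.7 = 1.284 m/s
v = (vR+vL)/2 = 1.068 m/s
omega = (vR-vL)/L = -0.7855 rad/s
angular velocity = -0.7855 rad/s


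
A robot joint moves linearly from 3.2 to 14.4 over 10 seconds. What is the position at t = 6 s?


s = t/T = 6/10 = 0.6
p(t) = p0 + (pf-p0)*s
= 3.2 + (14.4 - 3.2) * 0.6
= 9.92


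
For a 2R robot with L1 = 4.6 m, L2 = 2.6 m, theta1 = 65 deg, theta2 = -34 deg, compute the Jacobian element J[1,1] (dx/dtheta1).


J[1,1] = -L1*sin(t1) - L2*sin(t1+t2)
= -4.6*sin(65) - 2.6*sin(31)
= -5.5081


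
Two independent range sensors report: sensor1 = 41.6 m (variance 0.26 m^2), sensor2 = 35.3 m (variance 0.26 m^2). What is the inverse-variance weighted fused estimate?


w1 = (1/var1) / (1/var1 + 1/var2)
   = 3.8462 / (3.8462 + 3.8462) = 0.5
w2 = 1 - w1 = 0.5
fused = w1*s1 + w2*s2 = 20.8 + 17.65
= 38.45 m


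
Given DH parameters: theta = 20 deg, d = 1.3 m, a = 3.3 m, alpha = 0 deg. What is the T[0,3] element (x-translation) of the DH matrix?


T[0,3] = a * cos(theta)
= 3.3 * cos(20 deg)
= 3.3 * 0.9397
= 3.101


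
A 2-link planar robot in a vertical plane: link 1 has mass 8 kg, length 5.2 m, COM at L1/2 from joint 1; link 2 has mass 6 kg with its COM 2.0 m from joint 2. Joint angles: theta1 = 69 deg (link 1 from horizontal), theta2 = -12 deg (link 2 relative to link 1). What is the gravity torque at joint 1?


Horizontal distance from joint 1 to link-1 COM:
  x_c1 = (L1/2)*cos(t1) = 2.6 * 0.3584 = 0.9318 m
Horizontal distance from joint 1 to link-2 COM:
  x_c2 = L1*cos(t1) + Lc2*cos(t1+t2)
       = 5.2*0.3584 + 2.0*0.5446 = 2.9528 m
tau1 = m1*g*x_c1 + m2*g*x_c2
     = 8*9.81*0.9318 + 6*9.81*2.9528
     = 73.1243 + 173.8013
     = 246.9256 Nm


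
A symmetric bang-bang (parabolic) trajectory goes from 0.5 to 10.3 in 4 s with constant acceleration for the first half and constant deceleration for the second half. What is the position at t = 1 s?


Symmetric rest-to-rest: each phase covers (pf-p0)/2 in time T/2. 0.5*a*(T/2)^2 = (pf-p0)/2 => a = 4*(pf-p0)/T^2
a = 4*(10.3-0.5)/4^2 = 2.45
t = 1 is in the acceleration phase (t <= T/2).
p = p0 + 0.5*a*t^2 = 0.5 + 0.5*2.45*1^2
= 1.725


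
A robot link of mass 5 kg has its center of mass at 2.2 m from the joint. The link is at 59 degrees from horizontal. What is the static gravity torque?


tau = m*g*L*cos(angle)
= 5 * 9.81 * 2.2 * cos(59 deg)
= 5 * 9.81 * 2.2 * 0.515
= 55.5778 Nm


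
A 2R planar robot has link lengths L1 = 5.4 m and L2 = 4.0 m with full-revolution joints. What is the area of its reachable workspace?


r_max = L1 + L2 = 9.4 m
r_min = |L1 - L2| = 1.4 m
Area = pi*(r_max^2 - r_min^2)
= pi*(88.36 - 1.96)
= pi * 86.4
= 271.4336 m^2


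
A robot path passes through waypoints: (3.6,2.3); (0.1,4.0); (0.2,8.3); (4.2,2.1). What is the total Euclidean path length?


Segment lengths:
  seg1 = sqrt((-3.5)^2 + (1.7)^2) = 3.891
  seg2 = sqrt((0.1)^2 + (4.3)^2) = 4.3012
  seg3 = sqrt((4.0)^2 + (-6.2)^2) = 7.3783
Total = 15.5705


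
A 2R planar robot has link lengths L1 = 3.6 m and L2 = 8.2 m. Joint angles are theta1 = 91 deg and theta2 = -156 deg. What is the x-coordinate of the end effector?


Convert angles to radians: theta1 = 1.5882, theta2 = -2.7227
x = L1*cos(theta1) + L2*cos(theta1+theta2)
x = -0.0628 + 3.4655
x = 3.4026


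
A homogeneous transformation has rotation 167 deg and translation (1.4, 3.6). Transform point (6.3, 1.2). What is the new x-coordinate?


x' = cos(theta)*px - sin(theta)*py + tx
= -0.9744*6.3 - 0.225*1.2 + 1.4
= -5.0085


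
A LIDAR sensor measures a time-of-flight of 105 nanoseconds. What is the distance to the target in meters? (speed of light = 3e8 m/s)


tof = 105 ns = 1.05e-07 s
dist = c * tof / 2
= 3e8 * 1.05e-07 / 2
= 15.75 m


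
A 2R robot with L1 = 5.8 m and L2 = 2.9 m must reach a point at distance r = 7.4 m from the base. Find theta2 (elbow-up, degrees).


cos(theta2) = (r^2 - L1^2 - L2^2) / (2*L1*L2)
cos(theta2) = (54.76 - 33.64 - 8.41) / 33.64
cos(theta2) = 0.377824
theta2 = 67.801 degrees


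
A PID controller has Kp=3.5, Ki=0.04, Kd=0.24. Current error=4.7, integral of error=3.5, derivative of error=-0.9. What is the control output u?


u = Kp*e + Ki*int(e) + Kd*de/dt
= 3.5*4.7 + 0.04*3.5 + 0.24*(-0.9)
= 16.45 + 0.14 + -0.216
= 16.374


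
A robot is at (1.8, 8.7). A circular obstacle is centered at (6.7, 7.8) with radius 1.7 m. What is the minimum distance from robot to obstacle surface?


center_dist = sqrt((1.8-6.7)^2 + (8.7-7.8)^2)
= sqrt(24.01 + 0.81)
= 4.982
min_dist = center_dist - radius = 4.982 - 1.7 = 3.282 m


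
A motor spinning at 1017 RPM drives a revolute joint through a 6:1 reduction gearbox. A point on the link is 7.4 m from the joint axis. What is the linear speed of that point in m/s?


omega_motor = 1017 * 2*pi/60 = 106.5 rad/s
omega_joint = omega_motor / 6 = 17.75 rad/s
v = omega_joint * r = 17.75 * 7.4
= 131.35 m/s


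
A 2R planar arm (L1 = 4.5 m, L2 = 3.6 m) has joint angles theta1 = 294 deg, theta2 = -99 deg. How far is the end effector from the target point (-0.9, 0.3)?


End effector via forward kinematics:
x = L1*cos(t1) + L2*cos(t1+t2) = -1.647
y = L1*sin(t1) + L2*sin(t1+t2) = -5.0427
Distance to target:
d = sqrt((-0.9 - -1.647)^2 + (0.3 - -5.0427)^2)
= sqrt(0.558 + 28.5445)
= 5.3947 m


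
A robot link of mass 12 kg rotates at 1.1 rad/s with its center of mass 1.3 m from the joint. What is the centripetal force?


F = m * omega^2 * r
= 12 * 1.1^2 * 1.3
= 12 * 1.21 * 1.3
= 18.876 N


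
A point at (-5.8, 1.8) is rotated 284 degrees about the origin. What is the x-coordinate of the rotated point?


x' = x*cos(theta) - y*sin(theta)
cos(284 deg) = 0.2419, sin(284 deg) = -0.9703
x' = -5.8 * 0.2419 - 1.8 * -0.9703
= -1.4031 - -1.7465
= 0.3434


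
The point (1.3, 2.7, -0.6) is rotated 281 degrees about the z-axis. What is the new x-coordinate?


Rotation about z-axis: x' = x*cos(theta) - y*sin(theta)
= 1.3 * 0.1908 - 2.7 * -0.9816
= 2.8984


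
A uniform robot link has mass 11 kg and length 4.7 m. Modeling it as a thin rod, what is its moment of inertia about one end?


I = (1/3) * m * L^2
= (1/3) * 11 * 4.7^2
= 0.333333 * 11 * 22.09
= 80.9967 kg*m^2


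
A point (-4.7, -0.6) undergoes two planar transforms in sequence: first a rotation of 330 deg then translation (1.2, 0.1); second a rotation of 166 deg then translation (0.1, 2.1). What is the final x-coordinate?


After transform 1:
x1 = cos(330)*-4.7 - sin(330)*-0.6 + 1.2 = -3.1703
y1 = sin(330)*-4.7 + cos(330)*-0.6 + 0.1 = 1.9304
After transform 2:
x2 = cos(166)*-3.1703 - sin(166)*1.9304 + 0.1
= 2.7091


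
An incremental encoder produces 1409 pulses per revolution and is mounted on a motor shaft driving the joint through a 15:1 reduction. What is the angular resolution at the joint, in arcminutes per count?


counts per rev = 1409
effective counts at joint = 1409 * 15 = 21135
resolution = 360*60 / 21135
= 1.022 arcmin/count


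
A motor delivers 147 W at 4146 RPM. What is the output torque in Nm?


omega = 4146 * 2*pi/60 = 434.1681 rad/s
tau = P / omega = 147 / 434.1681
= 0.3386 Nm


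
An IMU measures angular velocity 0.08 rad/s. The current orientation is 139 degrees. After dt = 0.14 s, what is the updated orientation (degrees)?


delta_theta = w * dt = 0.08 * 0.14 = 0.0112 rad
= 0.6417 deg
theta_new = 139 + 0.6417 = 139.6417 deg


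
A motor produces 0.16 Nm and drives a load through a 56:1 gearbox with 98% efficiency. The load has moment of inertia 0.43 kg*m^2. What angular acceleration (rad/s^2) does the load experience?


tau_out = tau_motor * N * eta
= 0.16 * 56 * 0.98 = 8.7808 Nm
alpha = tau_out / I = 8.7808 / 0.43
= 20.4205 rad/s^2


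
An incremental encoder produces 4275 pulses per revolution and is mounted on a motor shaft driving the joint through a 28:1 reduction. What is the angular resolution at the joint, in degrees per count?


counts per rev = 4275
effective counts at joint = 4275 * 28 = 119700
resolution = 360 / 119700
= 0.003 deg/count


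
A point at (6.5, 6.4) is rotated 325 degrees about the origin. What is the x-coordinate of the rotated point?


x' = x*cos(theta) - y*sin(theta)
cos(325 deg) = 0.8192, sin(325 deg) = -0.5736
x' = 6.5 * 0.8192 - 6.4 * -0.5736
= 5.3245 - -3.6709
= 8.9954


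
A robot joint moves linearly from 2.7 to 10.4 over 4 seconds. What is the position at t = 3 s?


s = t/T = 3/4 = 0.75
p(t) = p0 + (pf-p0)*s
= 2.7 + (10.4 - 2.7) * 0.75
= 8.475


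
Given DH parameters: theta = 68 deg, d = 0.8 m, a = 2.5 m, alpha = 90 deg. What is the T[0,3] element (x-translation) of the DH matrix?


T[0,3] = a * cos(theta)
= 2.5 * cos(68 deg)
= 2.5 * 0.3746
= 0.9365


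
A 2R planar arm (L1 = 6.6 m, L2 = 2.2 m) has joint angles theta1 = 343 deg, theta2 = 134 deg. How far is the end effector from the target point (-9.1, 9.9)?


End effector via forward kinematics:
x = L1*cos(t1) + L2*cos(t1+t2) = 5.3128
y = L1*sin(t1) + L2*sin(t1+t2) = 0.0306
Distance to target:
d = sqrt((-9.1 - 5.3128)^2 + (9.9 - 0.0306)^2)
= sqrt(207.7297 + 97.4058)
= 17.4681 m


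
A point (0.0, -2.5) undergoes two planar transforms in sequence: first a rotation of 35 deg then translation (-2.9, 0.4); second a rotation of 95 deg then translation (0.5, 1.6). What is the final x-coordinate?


After transform 1:
x1 = cos(35)*0.0 - sin(35)*-2.5 + -2.9 = -1.4661
y1 = sin(35)*0.0 + cos(35)*-2.5 + 0.4 = -1.6479
After transform 2:
x2 = cos(95)*-1.4661 - sin(95)*-1.6479 + 0.5
= 2.2694


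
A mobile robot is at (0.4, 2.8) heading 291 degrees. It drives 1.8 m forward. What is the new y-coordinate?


y_new = y0 + d*sin(theta)
= 2.8 + 1.8*sin(291)
= 2.8 + -1.6804
= 1.1196


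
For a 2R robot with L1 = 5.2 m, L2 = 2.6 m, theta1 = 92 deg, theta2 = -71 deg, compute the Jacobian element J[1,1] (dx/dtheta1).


J[1,1] = -L1*sin(t1) - L2*sin(t1+t2)
= -5.2*sin(92) - 2.6*sin(21)
= -6.1286


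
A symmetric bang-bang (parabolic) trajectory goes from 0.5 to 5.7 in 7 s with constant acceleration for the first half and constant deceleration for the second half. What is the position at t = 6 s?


Symmetric rest-to-rest: each phase covers (pf-p0)/2 in time T/2. 0.5*a*(T/2)^2 = (pf-p0)/2 => a = 4*(pf-p0)/T^2
a = 4*(5.7-0.5)/7^2 = 0.4245
t = 6 is in the deceleration phase (t > T/2).
p = pf - 0.5*a*(T-t)^2 = 5.7 - 0.5*0.4245*1^2
= 5.4878


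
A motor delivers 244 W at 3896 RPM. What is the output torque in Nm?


omega = 3896 * 2*pi/60 = 407.9882 rad/s
tau = P / omega = 244 / 407.9882
= 0.5981 Nm


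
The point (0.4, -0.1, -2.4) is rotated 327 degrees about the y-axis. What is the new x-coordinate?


Rotation about y-axis: x' = x*cos(theta) + z*sin(theta)
= 0.4 * 0.8387 + -2.4 * -0.5446
= 1.6426


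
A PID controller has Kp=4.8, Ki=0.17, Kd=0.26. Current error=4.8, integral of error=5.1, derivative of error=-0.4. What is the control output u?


u = Kp*e + Ki*int(e) + Kd*de/dt
= 4.8*4.8 + 0.17*5.1 + 0.26*(-0.4)
= 23.04 + 0.867 + -0.104
= 23.803


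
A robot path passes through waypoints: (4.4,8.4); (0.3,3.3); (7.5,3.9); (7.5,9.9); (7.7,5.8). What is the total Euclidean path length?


Segment lengths:
  seg1 = sqrt((-4.1)^2 + (-5.1)^2) = 6.5437
  seg2 = sqrt((7.2)^2 + (0.6)^2) = 7.225
  seg3 = sqrt((0.0)^2 + (6.0)^2) = 6.0
  seg4 = sqrt((0.2)^2 + (-4.1)^2) = 4.1049
Total = 23.8735
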